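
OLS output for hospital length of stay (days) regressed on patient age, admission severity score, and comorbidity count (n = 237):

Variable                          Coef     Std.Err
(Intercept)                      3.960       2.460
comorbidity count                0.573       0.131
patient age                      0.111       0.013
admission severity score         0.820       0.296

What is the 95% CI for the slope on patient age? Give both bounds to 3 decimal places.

Read off: b = 0.111, SE = 0.013 for patient age.
df = n − k − 1 = 237 − 3 − 1 = 233.
t* = t_{0.025, 233} = 1.970198.
Margin = t* × SE = 1.970198 × 0.013 = 0.02561.
CI: 0.111 ± 0.02561 → (0.085, 0.137).

(0.085, 0.137)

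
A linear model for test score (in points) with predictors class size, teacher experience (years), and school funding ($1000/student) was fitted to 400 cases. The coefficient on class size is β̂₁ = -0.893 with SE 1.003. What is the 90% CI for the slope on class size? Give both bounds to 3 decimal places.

df = n − k − 1 = 400 − 3 − 1 = 396.
t* = t_{0.05, 396} = 1.648711.
Margin = t* × SE = 1.648711 × 1.003 = 1.65366.
CI: -0.893 ± 1.65366 → (-2.547, 0.761).
With 90% confidence, each one-unit increase in class size is associated with a change of between -2.547 and 0.761 points in test score, holding the other predictors fixed.

(-2.547, 0.761)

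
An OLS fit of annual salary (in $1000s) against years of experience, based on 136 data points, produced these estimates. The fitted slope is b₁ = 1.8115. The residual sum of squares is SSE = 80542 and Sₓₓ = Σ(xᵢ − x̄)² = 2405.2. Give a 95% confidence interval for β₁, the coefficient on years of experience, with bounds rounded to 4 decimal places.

MSE = SSE/(n − 2) = 80542/134 = 601.06.
SE(b₁) = √(MSE/Sₓₓ) = √(601.06/2405.2) = 0.4999.
df = n − 2 = 134.
t* = t_{0.025, 134} = 1.977826.
Margin = t* × SE = 1.977826 × 0.4999 = 0.988715.
CI: 1.8115 ± 0.988715 → (0.8228, 2.8002).
With 95% confidence, each one-unit increase in years of experience is associated with a change of between 0.8228 and 2.8002 $1000s in annual salary.

(0.8228, 2.8002)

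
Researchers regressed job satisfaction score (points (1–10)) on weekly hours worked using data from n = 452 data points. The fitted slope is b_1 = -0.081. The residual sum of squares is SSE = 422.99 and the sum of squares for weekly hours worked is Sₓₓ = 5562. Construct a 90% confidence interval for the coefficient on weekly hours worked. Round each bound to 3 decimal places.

(-0.102, -0.060)

MSE = SSE/(n − 2) = 422.99/450 = 0.939978.
SE(b_1) = √(MSE/Sₓₓ) = √(0.939978/5562) = 0.013.
df = n − 2 = 450.
t* = t_{0.05, 450} = 1.648247.
Margin = t* × SE = 1.648247 × 0.013 = 0.02143.
CI: -0.081 ± 0.02143 → (-0.102, -0.060).
With 90% confidence, each one-unit increase in weekly hours worked is associated with a change of between -0.102 and -0.060 points (1–10) in job satisfaction score.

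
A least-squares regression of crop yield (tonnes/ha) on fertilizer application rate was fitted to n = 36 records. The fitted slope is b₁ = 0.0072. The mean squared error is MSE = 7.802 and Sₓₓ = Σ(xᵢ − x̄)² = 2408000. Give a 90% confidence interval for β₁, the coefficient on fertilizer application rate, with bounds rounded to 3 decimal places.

(0.004, 0.010)

SE(b₁) = √(MSE/Sₓₓ) = √(7.802/2408000) = 0.00180001.
df = n − 2 = 34.
t* = t_{0.05, 34} = 1.690924.
Margin = t* × SE = 1.690924 × 0.00180001 = 0.00304.
CI: 0.0072 ± 0.00304 → (0.004, 0.010).
With 90% confidence, each one-unit increase in fertilizer application rate is associated with a change of between 0.004 and 0.010 tonnes/ha in crop yield.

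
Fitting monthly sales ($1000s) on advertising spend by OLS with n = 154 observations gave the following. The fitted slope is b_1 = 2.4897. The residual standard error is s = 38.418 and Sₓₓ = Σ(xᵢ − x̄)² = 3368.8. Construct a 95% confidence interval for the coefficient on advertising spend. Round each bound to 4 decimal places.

SE(b_1) = s/√Sₓₓ = 38.418/√3368.8 = 0.661907.
df = n − 2 = 152.
t* = t_{0.025, 152} = 1.975694.
Margin = t* × SE = 1.975694 × 0.661907 = 1.307726.
CI: 2.4897 ± 1.307726 → (1.1820, 3.7974).
With 95% confidence, each one-unit increase in advertising spend is associated with a change of between 1.1820 and 3.7974 $1000s in monthly sales.

(1.1820, 3.7974)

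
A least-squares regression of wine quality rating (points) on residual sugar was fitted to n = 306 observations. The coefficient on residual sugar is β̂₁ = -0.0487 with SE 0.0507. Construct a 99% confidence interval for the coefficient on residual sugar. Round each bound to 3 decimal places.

(-0.180, 0.083)

df = n − 2 = 306 − 2 = 304.
t* = t_{0.005, 304} = 2.592098.
Margin = t* × SE = 2.592098 × 0.0507 = 0.13142.
CI: -0.0487 ± 0.13142 → (-0.180, 0.083).
With 99% confidence, each one-unit increase in residual sugar is associated with a change of between -0.180 and 0.083 points in wine quality rating.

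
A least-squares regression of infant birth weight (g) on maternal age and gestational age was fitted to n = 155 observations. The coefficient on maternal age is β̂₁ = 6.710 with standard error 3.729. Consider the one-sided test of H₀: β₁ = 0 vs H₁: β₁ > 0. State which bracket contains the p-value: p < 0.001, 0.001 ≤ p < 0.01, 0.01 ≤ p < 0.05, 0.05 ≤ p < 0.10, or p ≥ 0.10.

0.01 ≤ p < 0.05

t = 6.710 / 3.729 = 1.799.
df = n − k − 1 = 155 − 2 − 1 = 152.
One-sided p = P(T_{152} > t) ≈ 0.0370.
So 0.01 ≤ p < 0.05.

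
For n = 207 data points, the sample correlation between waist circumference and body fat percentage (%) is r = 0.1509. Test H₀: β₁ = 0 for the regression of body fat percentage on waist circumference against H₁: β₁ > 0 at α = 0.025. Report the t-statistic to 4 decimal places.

t = r·√(n − 2)/√(1 − r²) = 0.1509·√205/√0.977229 = 2.1856.
df = n − 2 = 205.
One-sided p ≈ 0.0150, which is < 0.025, so reject H₀.
There is evidence of a linear association between waist circumference and body fat percentage.

t = 2.1856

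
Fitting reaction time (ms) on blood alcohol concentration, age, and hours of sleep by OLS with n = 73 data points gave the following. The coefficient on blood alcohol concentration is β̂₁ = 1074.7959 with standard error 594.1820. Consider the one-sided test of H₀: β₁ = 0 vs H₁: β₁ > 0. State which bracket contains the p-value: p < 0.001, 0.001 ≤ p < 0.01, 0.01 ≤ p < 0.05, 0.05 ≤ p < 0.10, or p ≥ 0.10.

0.01 ≤ p < 0.05

t = 1074.7959 / 594.1820 = 1.809.
df = n − k − 1 = 73 − 3 − 1 = 69.
One-sided p = P(T_{69} > t) ≈ 0.0374.
So 0.01 ≤ p < 0.05.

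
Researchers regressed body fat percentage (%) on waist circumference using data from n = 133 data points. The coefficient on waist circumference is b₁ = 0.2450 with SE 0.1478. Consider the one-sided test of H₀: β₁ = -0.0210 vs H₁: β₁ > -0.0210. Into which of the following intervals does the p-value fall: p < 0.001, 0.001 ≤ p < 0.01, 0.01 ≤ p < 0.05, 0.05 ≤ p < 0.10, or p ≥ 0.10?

t = (0.2450 − (-0.0210)) / 0.1478 = 1.800.
df = n − 2 = 133 − 2 = 131.
One-sided p = P(T_{131} > t) ≈ 0.0371.
So 0.01 ≤ p < 0.05.

0.01 ≤ p < 0.05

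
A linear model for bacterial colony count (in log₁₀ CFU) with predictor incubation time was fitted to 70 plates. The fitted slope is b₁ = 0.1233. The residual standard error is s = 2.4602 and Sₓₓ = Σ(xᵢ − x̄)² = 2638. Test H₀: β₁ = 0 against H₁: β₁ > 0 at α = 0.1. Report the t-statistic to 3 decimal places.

t = 2.574

SE(b₁) = s/√Sₓₓ = 2.4602/√2638 = 0.0478997.
t = 0.1233 / 0.0478997 = 2.574.
df = n − 2 = 68.
One-sided p ≈ 0.0061, which is < 0.1, so reject H₀.
There is evidence that the true slope on incubation time is positive.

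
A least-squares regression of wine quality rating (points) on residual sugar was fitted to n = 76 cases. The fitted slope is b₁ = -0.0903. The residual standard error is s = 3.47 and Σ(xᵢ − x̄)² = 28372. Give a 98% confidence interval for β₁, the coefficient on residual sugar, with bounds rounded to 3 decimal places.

SE(b₁) = s/√Sₓₓ = 3.47/√28372 = 0.0206008.
df = n − 2 = 74.
t* = t_{0.01, 74} = 2.377802.
Margin = t* × SE = 2.377802 × 0.0206008 = 0.04898.
CI: -0.0903 ± 0.04898 → (-0.139, -0.041).
With 98% confidence, each one-unit increase in residual sugar is associated with a change of between -0.139 and -0.041 points in wine quality rating.

(-0.139, -0.041)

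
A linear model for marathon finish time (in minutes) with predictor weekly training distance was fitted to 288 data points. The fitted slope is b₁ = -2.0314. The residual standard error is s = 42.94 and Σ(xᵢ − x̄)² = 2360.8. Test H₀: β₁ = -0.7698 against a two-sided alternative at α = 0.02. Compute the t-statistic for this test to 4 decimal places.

SE(b₁) = s/√Sₓₓ = 42.94/√2360.8 = 0.883756.
t = (-2.0314 − (-0.7698)) / 0.883756 = -1.4275.
df = n − 2 = 286.
Two-sided p ≈ 0.1545, which is ≥ 0.02, so fail to reject H₀.
The data are consistent with a true slope of -0.7698 minutes per unit of weekly training distance.

t = -1.4275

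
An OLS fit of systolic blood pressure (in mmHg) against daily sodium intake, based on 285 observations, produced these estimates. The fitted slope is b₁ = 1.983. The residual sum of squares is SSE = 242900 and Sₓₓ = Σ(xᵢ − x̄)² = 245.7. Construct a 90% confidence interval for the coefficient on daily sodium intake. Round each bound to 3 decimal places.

MSE = SSE/(n − 2) = 242900/283 = 858.304.
SE(b₁) = √(MSE/Sₓₓ) = √(858.304/245.7) = 1.86904.
df = n − 2 = 283.
t* = t_{0.05, 283} = 1.650256.
Margin = t* × SE = 1.650256 × 1.86904 = 3.08439.
CI: 1.983 ± 3.08439 → (-1.101, 5.067).
With 90% confidence, each one-unit increase in daily sodium intake is associated with a change of between -1.101 and 5.067 mmHg in systolic blood pressure.

(-1.101, 5.067)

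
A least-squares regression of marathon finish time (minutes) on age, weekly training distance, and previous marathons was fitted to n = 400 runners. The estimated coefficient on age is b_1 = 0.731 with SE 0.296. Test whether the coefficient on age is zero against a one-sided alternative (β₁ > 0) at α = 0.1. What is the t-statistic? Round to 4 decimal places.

t = 2.4696

H₀: β₁ = 0 vs H₁: β₁ > 0.
t = (b_1 − β₁⁰)/SE = 0.731 / 0.296 = 2.4696.
df = n − k − 1 = 400 − 3 − 1 = 396.
One-sided p ≈ 0.0070, which is < 0.1, so reject H₀.
There is evidence that the true slope on age is positive, holding the other predictors fixed.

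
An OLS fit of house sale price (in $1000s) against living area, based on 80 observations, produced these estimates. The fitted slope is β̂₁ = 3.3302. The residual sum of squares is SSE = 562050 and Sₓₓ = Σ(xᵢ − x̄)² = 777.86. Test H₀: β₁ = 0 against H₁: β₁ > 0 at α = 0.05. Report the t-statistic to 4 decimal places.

MSE = SSE/(n − 2) = 562050/78 = 7205.77.
SE(β̂₁) = √(MSE/Sₓₓ) = √(7205.77/777.86) = 3.04361.
t = 3.3302 / 3.04361 = 1.0942.
df = n − 2 = 78.
One-sided p ≈ 0.1386, which is ≥ 0.05, so fail to reject H₀.
The data do not give significant evidence that the true slope on living area is positive.

t = 1.0942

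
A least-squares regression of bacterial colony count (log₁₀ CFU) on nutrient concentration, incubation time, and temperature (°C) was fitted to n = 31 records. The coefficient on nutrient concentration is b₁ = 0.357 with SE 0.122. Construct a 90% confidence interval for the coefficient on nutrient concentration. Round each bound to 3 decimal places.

df = n − k − 1 = 31 − 3 − 1 = 27.
t* = t_{0.05, 27} = 1.703288.
Margin = t* × SE = 1.703288 × 0.122 = 0.20780.
CI: 0.357 ± 0.20780 → (0.149, 0.565).
With 90% confidence, each one-unit increase in nutrient concentration is associated with a change of between 0.149 and 0.565 log₁₀ CFU in bacterial colony count, holding the other predictors fixed.

(0.149, 0.565)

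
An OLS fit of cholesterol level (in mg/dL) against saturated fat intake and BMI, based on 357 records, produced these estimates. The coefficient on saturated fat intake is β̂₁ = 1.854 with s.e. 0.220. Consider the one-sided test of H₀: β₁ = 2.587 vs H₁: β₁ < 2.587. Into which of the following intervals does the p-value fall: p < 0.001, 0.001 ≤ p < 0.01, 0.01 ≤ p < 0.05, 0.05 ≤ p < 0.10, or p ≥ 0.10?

t = (1.854 − 2.587) / 0.220 = -3.332.
df = n − k − 1 = 357 − 2 − 1 = 354.
One-sided p = P(T_{354} < t) ≈ 0.0005.
So p < 0.001.

p < 0.001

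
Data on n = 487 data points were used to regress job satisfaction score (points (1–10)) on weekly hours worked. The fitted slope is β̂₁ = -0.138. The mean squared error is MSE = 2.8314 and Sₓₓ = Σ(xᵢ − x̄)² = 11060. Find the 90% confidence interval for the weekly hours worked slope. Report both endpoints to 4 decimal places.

SE(β̂₁) = √(MSE/Sₓₓ) = √(2.8314/11060) = 0.0160001.
df = n − 2 = 485.
t* = t_{0.05, 485} = 1.648001.
Margin = t* × SE = 1.648001 × 0.0160001 = 0.026368.
CI: -0.138 ± 0.026368 → (-0.1644, -0.1116).
With 90% confidence, each one-unit increase in weekly hours worked is associated with a change of between -0.1644 and -0.1116 points (1–10) in job satisfaction score.

(-0.1644, -0.1116)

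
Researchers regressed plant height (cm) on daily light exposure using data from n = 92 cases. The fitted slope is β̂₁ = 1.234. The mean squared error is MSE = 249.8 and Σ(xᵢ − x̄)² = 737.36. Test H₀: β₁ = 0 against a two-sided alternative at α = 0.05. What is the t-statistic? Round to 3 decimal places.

SE(β̂₁) = √(MSE/Sₓₓ) = √(249.8/737.36) = 0.582045.
t = 1.234 / 0.582045 = 2.120.
df = n − 2 = 90.
Two-sided p ≈ 0.0367, which is < 0.05, so reject H₀.
There is evidence that daily light exposure is associated with plant height.

t = 2.120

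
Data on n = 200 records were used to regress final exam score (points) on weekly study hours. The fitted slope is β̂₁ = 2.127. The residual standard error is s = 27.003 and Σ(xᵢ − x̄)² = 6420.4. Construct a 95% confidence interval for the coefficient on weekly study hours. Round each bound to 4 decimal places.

SE(β̂₁) = s/√Sₓₓ = 27.003/√6420.4 = 0.337001.
df = n − 2 = 198.
t* = t_{0.025, 198} = 1.972017.
Margin = t* × SE = 1.972017 × 0.337001 = 0.664572.
CI: 2.127 ± 0.664572 → (1.4624, 2.7916).
With 95% confidence, each one-unit increase in weekly study hours is associated with a change of between 1.4624 and 2.7916 points in final exam score.

(1.4624, 2.7916)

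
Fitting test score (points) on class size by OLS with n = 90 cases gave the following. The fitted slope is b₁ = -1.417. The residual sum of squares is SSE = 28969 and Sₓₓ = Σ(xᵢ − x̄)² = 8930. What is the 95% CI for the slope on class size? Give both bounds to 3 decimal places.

MSE = SSE/(n − 2) = 28969/88 = 329.193.
SE(b₁) = √(MSE/Sₓₓ) = √(329.193/8930) = 0.191999.
df = n − 2 = 88.
t* = t_{0.025, 88} = 1.98729.
Margin = t* × SE = 1.98729 × 0.191999 = 0.38156.
CI: -1.417 ± 0.38156 → (-1.799, -1.035).
With 95% confidence, each one-unit increase in class size is associated with a change of between -1.799 and -1.035 points in test score.

(-1.799, -1.035)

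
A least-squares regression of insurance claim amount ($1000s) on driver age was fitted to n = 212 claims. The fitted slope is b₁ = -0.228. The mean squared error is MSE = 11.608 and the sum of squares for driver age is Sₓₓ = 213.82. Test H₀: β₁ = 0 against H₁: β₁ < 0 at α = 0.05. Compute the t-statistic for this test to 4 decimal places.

SE(b₁) = √(MSE/Sₓₓ) = √(11.608/213.82) = 0.232999.
t = -0.228 / 0.232999 = -0.9785.
df = n − 2 = 210.
One-sided p ≈ 0.1645, which is ≥ 0.05, so fail to reject H₀.
The data do not give significant evidence that the true slope on driver age is negative.

t = -0.9785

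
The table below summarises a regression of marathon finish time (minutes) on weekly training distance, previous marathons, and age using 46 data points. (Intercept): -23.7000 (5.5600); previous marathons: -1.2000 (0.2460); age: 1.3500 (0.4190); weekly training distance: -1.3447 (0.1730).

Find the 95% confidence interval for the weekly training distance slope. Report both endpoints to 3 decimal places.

Read off: b = -1.3447, SE = 0.1730 for weekly training distance.
df = n − k − 1 = 46 − 3 − 1 = 42.
t* = t_{0.025, 42} = 2.018082.
Margin = t* × SE = 2.018082 × 0.1730 = 0.34913.
CI: -1.3447 ± 0.34913 → (-1.694, -0.996).

(-1.694, -0.996)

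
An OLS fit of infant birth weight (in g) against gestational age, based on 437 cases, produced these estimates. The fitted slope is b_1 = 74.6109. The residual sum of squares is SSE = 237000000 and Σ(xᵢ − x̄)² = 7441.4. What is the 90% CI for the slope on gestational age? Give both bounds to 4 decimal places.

MSE = SSE/(n − 2) = 237000000/435 = 544828.
SE(b_1) = √(MSE/Sₓₓ) = √(544828/7441.4) = 8.55662.
df = n − 2 = 435.
t* = t_{0.05, 435} = 1.648364.
Margin = t* × SE = 1.648364 × 8.55662 = 14.104424.
CI: 74.6109 ± 14.104424 → (60.5065, 88.7153).
With 90% confidence, each one-unit increase in gestational age is associated with a change of between 60.5065 and 88.7153 g in infant birth weight.

(60.5065, 88.7153)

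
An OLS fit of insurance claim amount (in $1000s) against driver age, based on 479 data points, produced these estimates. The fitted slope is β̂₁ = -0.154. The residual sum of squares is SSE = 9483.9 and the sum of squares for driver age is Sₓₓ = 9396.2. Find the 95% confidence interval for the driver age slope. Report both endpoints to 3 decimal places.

MSE = SSE/(n − 2) = 9483.9/477 = 19.8824.
SE(β̂₁) = √(MSE/Sₓₓ) = √(19.8824/9396.2) = 0.046.
df = n − 2 = 477.
t* = t_{0.025, 477} = 1.96495.
Margin = t* × SE = 1.96495 × 0.046 = 0.09039.
CI: -0.154 ± 0.09039 → (-0.244, -0.064).
With 95% confidence, each one-unit increase in driver age is associated with a change of between -0.244 and -0.064 $1000s in insurance claim amount.

(-0.244, -0.064)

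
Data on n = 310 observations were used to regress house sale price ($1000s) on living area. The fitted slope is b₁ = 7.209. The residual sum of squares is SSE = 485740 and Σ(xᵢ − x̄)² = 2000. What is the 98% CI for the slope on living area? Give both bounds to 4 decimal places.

MSE = SSE/(n − 2) = 485740/308 = 1577.08.
SE(b₁) = √(MSE/Sₓₓ) = √(1577.08/2000) = 0.887997.
df = n − 2 = 308.
t* = t_{0.01, 308} = 2.338516.
Margin = t* × SE = 2.338516 × 0.887997 = 2.076595.
CI: 7.209 ± 2.076595 → (5.1324, 9.2856).
With 98% confidence, each one-unit increase in living area is associated with a change of between 5.1324 and 9.2856 $1000s in house sale price.

(5.1324, 9.2856)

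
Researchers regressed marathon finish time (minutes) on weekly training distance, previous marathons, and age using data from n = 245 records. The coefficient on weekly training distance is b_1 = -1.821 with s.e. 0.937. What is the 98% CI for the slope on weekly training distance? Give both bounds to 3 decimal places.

df = n − k − 1 = 245 − 3 − 1 = 241.
t* = t_{0.01, 241} = 2.34192.
Margin = t* × SE = 2.34192 × 0.937 = 2.19438.
CI: -1.821 ± 2.19438 → (-4.015, 0.373).
With 98% confidence, each one-unit increase in weekly training distance is associated with a change of between -4.015 and 0.373 minutes in marathon finish time, holding the other predictors fixed.

(-4.015, 0.373)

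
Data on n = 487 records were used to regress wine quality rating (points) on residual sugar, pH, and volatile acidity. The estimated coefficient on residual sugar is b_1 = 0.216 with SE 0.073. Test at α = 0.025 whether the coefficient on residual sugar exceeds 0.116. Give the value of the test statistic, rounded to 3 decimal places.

t = 1.370

H₀: β₁ = 0.116 vs H₁: β₁ > 0.116.
t = (b_1 − β₁⁰)/SE = (0.216 − 0.116) / 0.073 = 1.370.
df = n − k − 1 = 487 − 3 − 1 = 483.
One-sided p ≈ 0.0857, which is ≥ 0.025, so fail to reject H₀.
The data do not give significant evidence that the true slope on residual sugar exceeds 0.116 points per unit, holding the other predictors fixed.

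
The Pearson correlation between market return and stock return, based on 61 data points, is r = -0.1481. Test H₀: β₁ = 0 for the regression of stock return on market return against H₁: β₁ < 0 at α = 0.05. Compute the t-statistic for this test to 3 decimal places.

t = -1.150

t = r·√(n − 2)/√(1 − r²) = -0.1481·√59/√0.978066 = -1.150.
df = n − 2 = 59.
One-sided p ≈ 0.1273, which is ≥ 0.05, so fail to reject H₀.
The data do not give significant evidence of a linear association between market return and stock return.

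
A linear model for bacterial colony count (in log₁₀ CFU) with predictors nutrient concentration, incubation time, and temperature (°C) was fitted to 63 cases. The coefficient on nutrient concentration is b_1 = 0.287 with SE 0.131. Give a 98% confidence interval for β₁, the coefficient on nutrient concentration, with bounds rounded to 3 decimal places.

df = n − k − 1 = 63 − 3 − 1 = 59.
t* = t_{0.01, 59} = 2.391229.
Margin = t* × SE = 2.391229 × 0.131 = 0.31325.
CI: 0.287 ± 0.31325 → (-0.026, 0.600).
With 98% confidence, each one-unit increase in nutrient concentration is associated with a change of between -0.026 and 0.600 log₁₀ CFU in bacterial colony count, holding the other predictors fixed.

(-0.026, 0.600)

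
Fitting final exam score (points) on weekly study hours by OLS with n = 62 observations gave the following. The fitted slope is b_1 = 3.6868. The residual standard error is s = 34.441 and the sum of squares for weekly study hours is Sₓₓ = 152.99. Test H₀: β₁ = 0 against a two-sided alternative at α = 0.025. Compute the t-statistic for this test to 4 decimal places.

SE(b_1) = s/√Sₓₓ = 34.441/√152.99 = 2.78448.
t = 3.6868 / 2.78448 = 1.3241.
df = n − 2 = 60.
Two-sided p ≈ 0.1905, which is ≥ 0.025, so fail to reject H₀.
The data do not give significant evidence of an association between weekly study hours and final exam score.

t = 1.3241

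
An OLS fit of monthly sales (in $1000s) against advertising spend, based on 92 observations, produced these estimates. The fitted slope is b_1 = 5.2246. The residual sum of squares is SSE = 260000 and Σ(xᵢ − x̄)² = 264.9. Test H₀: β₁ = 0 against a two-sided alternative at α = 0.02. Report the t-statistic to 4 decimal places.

t = 1.5821

MSE = SSE/(n − 2) = 260000/90 = 2888.89.
SE(b_1) = √(MSE/Sₓₓ) = √(2888.89/264.9) = 3.30236.
t = 5.2246 / 3.30236 = 1.5821.
df = n − 2 = 90.
Two-sided p ≈ 0.1171, which is ≥ 0.02, so fail to reject H₀.
The data do not give significant evidence of an association between advertising spend and monthly sales.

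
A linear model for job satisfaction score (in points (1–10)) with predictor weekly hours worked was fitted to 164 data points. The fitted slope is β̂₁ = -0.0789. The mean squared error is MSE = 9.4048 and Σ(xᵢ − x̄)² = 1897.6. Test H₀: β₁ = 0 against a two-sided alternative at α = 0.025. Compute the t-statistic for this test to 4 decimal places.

SE(β̂₁) = √(MSE/Sₓₓ) = √(9.4048/1897.6) = 0.0704.
t = -0.0789 / 0.0704 = -1.1207.
df = n − 2 = 162.
Two-sided p ≈ 0.2641, which is ≥ 0.025, so fail to reject H₀.
The data do not give significant evidence of an association between weekly hours worked and job satisfaction score.

t = -1.1207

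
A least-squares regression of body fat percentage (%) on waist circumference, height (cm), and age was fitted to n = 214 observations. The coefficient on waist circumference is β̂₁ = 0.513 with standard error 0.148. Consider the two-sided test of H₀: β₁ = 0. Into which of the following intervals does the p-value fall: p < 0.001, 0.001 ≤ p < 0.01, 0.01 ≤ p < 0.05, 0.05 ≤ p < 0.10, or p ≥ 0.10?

t = 0.513 / 0.148 = 3.466.
df = n − k − 1 = 214 − 3 − 1 = 210.
Two-sided p = 2·P(T_{210} > |t|) ≈ 0.0006.
So p < 0.001.

p < 0.001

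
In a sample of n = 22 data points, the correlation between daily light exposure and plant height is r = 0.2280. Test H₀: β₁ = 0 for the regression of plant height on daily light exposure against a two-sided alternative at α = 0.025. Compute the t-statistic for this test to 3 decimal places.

t = r·√(n − 2)/√(1 − r²) = 0.2280·√20/√0.948016 = 1.047.
df = n − 2 = 20.
Two-sided p ≈ 0.3075, which is ≥ 0.025, so fail to reject H₀.
The data do not give significant evidence of a linear association between daily light exposure and plant height.

t = 1.047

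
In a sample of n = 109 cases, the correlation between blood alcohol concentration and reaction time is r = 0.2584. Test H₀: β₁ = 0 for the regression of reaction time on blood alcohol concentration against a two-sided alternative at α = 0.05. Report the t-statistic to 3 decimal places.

t = 2.767

t = r·√(n − 2)/√(1 − r²) = 0.2584·√107/√0.933229 = 2.767.
df = n − 2 = 107.
Two-sided p ≈ 0.0067, which is < 0.05, so reject H₀.
There is evidence of a linear association between blood alcohol concentration and reaction time.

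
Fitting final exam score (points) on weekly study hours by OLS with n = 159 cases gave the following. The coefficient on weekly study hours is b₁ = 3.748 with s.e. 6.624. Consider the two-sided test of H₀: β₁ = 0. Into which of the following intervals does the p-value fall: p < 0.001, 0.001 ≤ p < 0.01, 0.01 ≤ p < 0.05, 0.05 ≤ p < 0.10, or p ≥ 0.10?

t = 3.748 / 6.624 = 0.566.
df = n − 2 = 159 − 2 = 157.
Two-sided p = 2·P(T_{157} > |t|) ≈ 0.5723.
So p ≥ 0.10.

p ≥ 0.10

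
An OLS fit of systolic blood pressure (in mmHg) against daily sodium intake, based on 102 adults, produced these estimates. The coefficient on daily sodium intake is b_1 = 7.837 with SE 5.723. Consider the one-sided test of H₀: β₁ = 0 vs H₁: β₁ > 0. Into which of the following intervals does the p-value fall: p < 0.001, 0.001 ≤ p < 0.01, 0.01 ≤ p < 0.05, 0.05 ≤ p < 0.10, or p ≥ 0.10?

0.05 ≤ p < 0.10

t = 7.837 / 5.723 = 1.369.
df = n − 2 = 102 − 2 = 100.
One-sided p = P(T_{100} > t) ≈ 0.0870.
So 0.05 ≤ p < 0.10.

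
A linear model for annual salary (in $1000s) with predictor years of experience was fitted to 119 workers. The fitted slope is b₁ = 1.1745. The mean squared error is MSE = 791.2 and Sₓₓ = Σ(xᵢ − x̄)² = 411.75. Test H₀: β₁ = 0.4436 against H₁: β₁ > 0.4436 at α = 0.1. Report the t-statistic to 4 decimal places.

SE(b₁) = √(MSE/Sₓₓ) = √(791.2/411.75) = 1.3862.
t = (1.1745 − 0.4436) / 1.3862 = 0.5273.
df = n − 2 = 117.
One-sided p ≈ 0.2995, which is ≥ 0.1, so fail to reject H₀.
The data do not give significant evidence that the true slope on years of experience exceeds 0.4436 $1000s per unit.

t = 0.5273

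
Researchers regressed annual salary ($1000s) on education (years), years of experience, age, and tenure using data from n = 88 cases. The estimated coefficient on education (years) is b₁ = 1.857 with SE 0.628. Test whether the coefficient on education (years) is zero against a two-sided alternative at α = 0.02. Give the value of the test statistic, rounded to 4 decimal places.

H₀: β₁ = 0 vs H₁: β₁ ≠ 0.
t = (b₁ − β₁⁰)/SE = 1.857 / 0.628 = 2.9570.
df = n − k − 1 = 88 − 4 − 1 = 83.
Two-sided p ≈ 0.0040, which is < 0.02, so reject H₀.
There is evidence that education (years) is associated with annual salary, holding the other predictors fixed.

t = 2.9570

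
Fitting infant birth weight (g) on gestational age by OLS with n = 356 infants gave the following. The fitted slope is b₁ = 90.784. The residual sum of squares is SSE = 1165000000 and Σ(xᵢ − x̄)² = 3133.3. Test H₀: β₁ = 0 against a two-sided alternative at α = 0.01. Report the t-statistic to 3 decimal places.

MSE = SSE/(n − 2) = 1165000000/354 = 3.29096e+06.
SE(b₁) = √(MSE/Sₓₓ) = √(3.29096e+06/3133.3) = 32.4086.
t = 90.784 / 32.4086 = 2.801.
df = n − 2 = 354.
Two-sided p ≈ 0.0054, which is < 0.01, so reject H₀.
There is evidence that gestational age is associated with infant birth weight.

t = 2.801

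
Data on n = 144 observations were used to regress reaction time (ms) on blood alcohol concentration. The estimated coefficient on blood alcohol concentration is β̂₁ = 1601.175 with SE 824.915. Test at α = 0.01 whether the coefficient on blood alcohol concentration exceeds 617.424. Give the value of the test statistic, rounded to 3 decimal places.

t = 1.193

H₀: β₁ = 617.424 vs H₁: β₁ > 617.424.
t = (β̂₁ − β₁⁰)/SE = (1601.175 − 617.424) / 824.915 = 1.193.
df = n − 2 = 144 − 2 = 142.
One-sided p ≈ 0.1175, which is ≥ 0.01, so fail to reject H₀.
The data do not give significant evidence that the true slope on blood alcohol concentration exceeds 617.424 ms per unit.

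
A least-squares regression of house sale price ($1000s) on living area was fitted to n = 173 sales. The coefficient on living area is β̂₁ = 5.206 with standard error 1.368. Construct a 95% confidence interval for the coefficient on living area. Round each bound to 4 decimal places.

(2.5057, 7.9063)

df = n − 2 = 173 − 2 = 171.
t* = t_{0.025, 171} = 1.973934.
Margin = t* × SE = 1.973934 × 1.368 = 2.700342.
CI: 5.206 ± 2.700342 → (2.5057, 7.9063).
With 95% confidence, each one-unit increase in living area is associated with a change of between 2.5057 and 7.9063 $1000s in house sale price.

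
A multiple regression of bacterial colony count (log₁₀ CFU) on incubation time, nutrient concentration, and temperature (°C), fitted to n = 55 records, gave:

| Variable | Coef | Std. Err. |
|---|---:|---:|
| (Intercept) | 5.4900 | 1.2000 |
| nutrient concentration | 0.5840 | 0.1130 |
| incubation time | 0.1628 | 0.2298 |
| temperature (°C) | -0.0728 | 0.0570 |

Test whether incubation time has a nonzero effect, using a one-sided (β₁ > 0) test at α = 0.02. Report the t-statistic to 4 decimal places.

Read off: b = 0.1628, SE = 0.2298 for incubation time.
H₀: β₁ = 0 vs H₁: β₁ > 0.
t = 0.1628 / 0.2298 = 0.7084.
df = n − k − 1 = 55 − 3 − 1 = 51.
One-sided p ≈ 0.2409, which is ≥ 0.02, so fail to reject H₀.
The data do not give significant evidence that the true slope on incubation time is positive, holding the other predictors fixed.

t = 0.7084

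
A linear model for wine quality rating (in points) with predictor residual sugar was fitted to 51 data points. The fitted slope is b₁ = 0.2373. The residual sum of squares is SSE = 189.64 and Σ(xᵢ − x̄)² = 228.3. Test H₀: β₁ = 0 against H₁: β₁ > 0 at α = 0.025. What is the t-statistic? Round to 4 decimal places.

MSE = SSE/(n − 2) = 189.64/49 = 3.8702.
SE(b₁) = √(MSE/Sₓₓ) = √(3.8702/228.3) = 0.130201.
t = 0.2373 / 0.130201 = 1.8226.
df = n − 2 = 49.
One-sided p ≈ 0.0372, which is ≥ 0.025, so fail to reject H₀.
The data do not give significant evidence that the true slope on residual sugar is positive.

t = 1.8226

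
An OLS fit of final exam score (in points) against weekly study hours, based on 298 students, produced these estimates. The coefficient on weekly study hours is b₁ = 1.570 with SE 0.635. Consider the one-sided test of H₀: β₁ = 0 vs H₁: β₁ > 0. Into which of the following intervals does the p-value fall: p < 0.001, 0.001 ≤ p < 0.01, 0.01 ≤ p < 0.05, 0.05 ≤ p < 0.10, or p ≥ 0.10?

0.001 ≤ p < 0.01

t = 1.570 / 0.635 = 2.472.
df = n − 2 = 298 − 2 = 296.
One-sided p = P(T_{296} > t) ≈ 0.0070.
So 0.001 ≤ p < 0.01.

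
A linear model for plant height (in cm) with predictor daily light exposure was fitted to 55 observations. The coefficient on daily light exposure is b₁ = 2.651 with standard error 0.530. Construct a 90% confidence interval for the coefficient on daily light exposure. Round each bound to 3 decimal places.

(1.764, 3.538)

df = n − 2 = 55 − 2 = 53.
t* = t_{0.05, 53} = 1.674116.
Margin = t* × SE = 1.674116 × 0.530 = 0.88728.
CI: 2.651 ± 0.88728 → (1.764, 3.538).
With 90% confidence, each one-unit increase in daily light exposure is associated with a change of between 1.764 and 3.538 cm in plant height.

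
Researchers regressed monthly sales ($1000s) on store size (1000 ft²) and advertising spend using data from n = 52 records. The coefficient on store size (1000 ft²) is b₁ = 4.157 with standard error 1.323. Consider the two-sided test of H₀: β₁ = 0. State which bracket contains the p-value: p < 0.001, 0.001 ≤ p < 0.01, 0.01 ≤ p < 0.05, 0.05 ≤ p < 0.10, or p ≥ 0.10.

0.001 ≤ p < 0.01

t = 4.157 / 1.323 = 3.142.
df = n − k − 1 = 52 − 2 − 1 = 49.
Two-sided p = 2·P(T_{49} > |t|) ≈ 0.0028.
So 0.001 ≤ p < 0.01.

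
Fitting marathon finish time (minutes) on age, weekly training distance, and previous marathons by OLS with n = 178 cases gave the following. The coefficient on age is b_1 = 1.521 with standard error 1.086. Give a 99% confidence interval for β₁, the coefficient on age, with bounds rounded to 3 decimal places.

df = n − k − 1 = 178 − 3 − 1 = 174.
t* = t_{0.005, 174} = 2.604379.
Margin = t* × SE = 2.604379 × 1.086 = 2.82836.
CI: 1.521 ± 2.82836 → (-1.307, 4.349).
With 99% confidence, each one-unit increase in age is associated with a change of between -1.307 and 4.349 minutes in marathon finish time, holding the other predictors fixed.

(-1.307, 4.349)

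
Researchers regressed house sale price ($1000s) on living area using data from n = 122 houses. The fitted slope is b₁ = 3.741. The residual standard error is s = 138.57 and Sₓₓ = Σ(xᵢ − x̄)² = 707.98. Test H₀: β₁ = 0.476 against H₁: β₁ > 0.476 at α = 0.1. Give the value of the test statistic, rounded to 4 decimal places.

t = 0.6269

SE(b₁) = s/√Sₓₓ = 138.57/√707.98 = 5.20785.
t = (3.741 − 0.476) / 5.20785 = 0.6269.
df = n − 2 = 120.
One-sided p ≈ 0.2659, which is ≥ 0.1, so fail to reject H₀.
The data do not give significant evidence that the true slope on living area exceeds 0.476 $1000s per unit.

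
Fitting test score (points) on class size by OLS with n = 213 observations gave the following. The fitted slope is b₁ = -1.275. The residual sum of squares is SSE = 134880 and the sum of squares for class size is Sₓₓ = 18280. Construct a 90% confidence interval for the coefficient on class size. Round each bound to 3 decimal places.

(-1.584, -0.966)

MSE = SSE/(n − 2) = 134880/211 = 639.242.
SE(b₁) = √(MSE/Sₓₓ) = √(639.242/18280) = 0.187001.
df = n − 2 = 211.
t* = t_{0.05, 211} = 1.652107.
Margin = t* × SE = 1.652107 × 0.187001 = 0.30895.
CI: -1.275 ± 0.30895 → (-1.584, -0.966).
With 90% confidence, each one-unit increase in class size is associated with a change of between -1.584 and -0.966 points in test score.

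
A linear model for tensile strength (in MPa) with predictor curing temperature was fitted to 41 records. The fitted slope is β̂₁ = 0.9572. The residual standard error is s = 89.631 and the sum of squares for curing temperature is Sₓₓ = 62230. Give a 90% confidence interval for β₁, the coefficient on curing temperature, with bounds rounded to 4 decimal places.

SE(β̂₁) = s/√Sₓₓ = 89.631/√62230 = 0.359301.
df = n − 2 = 39.
t* = t_{0.05, 39} = 1.684875.
Margin = t* × SE = 1.684875 × 0.359301 = 0.605377.
CI: 0.9572 ± 0.605377 → (0.3518, 1.5626).
With 90% confidence, each one-unit increase in curing temperature is associated with a change of between 0.3518 and 1.5626 MPa in tensile strength.

(0.3518, 1.5626)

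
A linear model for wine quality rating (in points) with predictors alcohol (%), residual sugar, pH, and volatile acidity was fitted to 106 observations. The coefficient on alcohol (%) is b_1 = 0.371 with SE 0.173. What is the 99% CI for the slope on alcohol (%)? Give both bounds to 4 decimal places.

(-0.0832, 0.8252)

df = n − k − 1 = 106 − 4 − 1 = 101.
t* = t_{0.005, 101} = 2.625386.
Margin = t* × SE = 2.625386 × 0.173 = 0.454192.
CI: 0.371 ± 0.454192 → (-0.0832, 0.8252).
With 99% confidence, each one-unit increase in alcohol (%) is associated with a change of between -0.0832 and 0.8252 points in wine quality rating, holding the other predictors fixed.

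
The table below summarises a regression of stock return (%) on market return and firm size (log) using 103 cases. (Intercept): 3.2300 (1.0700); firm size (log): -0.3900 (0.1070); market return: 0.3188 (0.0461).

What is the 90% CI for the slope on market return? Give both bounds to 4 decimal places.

(0.2423, 0.3953)

Read off: b = 0.3188, SE = 0.0461 for market return.
df = n − k − 1 = 103 − 2 − 1 = 100.
t* = t_{0.05, 100} = 1.660234.
Margin = t* × SE = 1.660234 × 0.0461 = 0.076537.
CI: 0.3188 ± 0.076537 → (0.2423, 0.3953).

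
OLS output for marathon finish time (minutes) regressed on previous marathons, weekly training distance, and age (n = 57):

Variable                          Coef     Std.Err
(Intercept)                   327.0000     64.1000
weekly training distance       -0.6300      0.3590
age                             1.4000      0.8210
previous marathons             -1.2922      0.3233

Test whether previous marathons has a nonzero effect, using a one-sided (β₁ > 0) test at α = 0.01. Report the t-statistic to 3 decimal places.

Read off: b = -1.2922, SE = 0.3233 for previous marathons.
H₀: β₁ = 0 vs H₁: β₁ > 0.
t = -1.2922 / 0.3233 = -3.997.
df = n − k − 1 = 57 − 3 − 1 = 53.
One-sided p ≈ 0.9999, which is ≥ 0.01, so fail to reject H₀.
The data do not give significant evidence that the true slope on previous marathons is positive, holding the other predictors fixed.

t = -3.997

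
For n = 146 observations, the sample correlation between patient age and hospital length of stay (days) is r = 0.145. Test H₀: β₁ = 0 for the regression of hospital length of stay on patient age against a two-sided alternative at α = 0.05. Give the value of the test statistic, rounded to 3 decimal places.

t = 1.759

t = r·√(n − 2)/√(1 − r²) = 0.145·√144/√0.978975 = 1.759.
df = n − 2 = 144.
Two-sided p ≈ 0.0808, which is ≥ 0.05, so fail to reject H₀.
The data do not give significant evidence of a linear association between patient age and hospital length of stay.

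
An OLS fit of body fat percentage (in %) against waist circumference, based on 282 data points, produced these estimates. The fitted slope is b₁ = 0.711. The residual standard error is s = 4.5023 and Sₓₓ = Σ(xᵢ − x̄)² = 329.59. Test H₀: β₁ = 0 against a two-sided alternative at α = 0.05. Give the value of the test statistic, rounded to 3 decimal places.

t = 2.867

SE(b₁) = s/√Sₓₓ = 4.5023/√329.59 = 0.247998.
t = 0.711 / 0.247998 = 2.867.
df = n − 2 = 280.
Two-sided p ≈ 0.0045, which is < 0.05, so reject H₀.
There is evidence that waist circumference is associated with body fat percentage.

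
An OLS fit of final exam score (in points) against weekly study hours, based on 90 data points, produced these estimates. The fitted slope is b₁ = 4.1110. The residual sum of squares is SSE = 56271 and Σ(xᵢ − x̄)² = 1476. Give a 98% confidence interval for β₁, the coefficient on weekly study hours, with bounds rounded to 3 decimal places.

(2.551, 5.671)

MSE = SSE/(n − 2) = 56271/88 = 639.443.
SE(b₁) = √(MSE/Sₓₓ) = √(639.443/1476) = 0.6582.
df = n − 2 = 88.
t* = t_{0.01, 88} = 2.369472.
Margin = t* × SE = 2.369472 × 0.6582 = 1.55959.
CI: 4.1110 ± 1.55959 → (2.551, 5.671).
With 98% confidence, each one-unit increase in weekly study hours is associated with a change of between 2.551 and 5.671 points in final exam score.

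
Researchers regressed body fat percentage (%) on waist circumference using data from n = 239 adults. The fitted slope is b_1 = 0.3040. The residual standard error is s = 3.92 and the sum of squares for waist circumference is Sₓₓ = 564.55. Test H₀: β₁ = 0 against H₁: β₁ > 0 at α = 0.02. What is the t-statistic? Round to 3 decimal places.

SE(b_1) = s/√Sₓₓ = 3.92/√564.55 = 0.164981.
t = 0.3040 / 0.164981 = 1.843.
df = n − 2 = 237.
One-sided p ≈ 0.0333, which is ≥ 0.02, so fail to reject H₀.
The data do not give significant evidence that the true slope on waist circumference is positive.

t = 1.843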